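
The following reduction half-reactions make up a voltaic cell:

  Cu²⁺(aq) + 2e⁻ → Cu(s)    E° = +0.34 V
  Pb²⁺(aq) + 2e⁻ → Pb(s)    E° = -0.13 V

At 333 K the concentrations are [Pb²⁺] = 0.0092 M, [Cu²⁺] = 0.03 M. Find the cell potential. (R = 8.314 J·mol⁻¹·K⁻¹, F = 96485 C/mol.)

The Cu²⁺/Cu couple has the higher reduction potential and acts as the cathode, so E°_cell = +0.34 − (-0.13) = 0.47 V.
Balancing electrons gives n = 2; the reaction quotient is Q = [Pb²⁺]/[Cu²⁺] = 0.307.
E = E° − (RT/nF) ln Q = 0.47 − (8.314×333)/(2×96485) × (-1.182) = 0.470 + 0.017 = 0.487 V.

0.487 V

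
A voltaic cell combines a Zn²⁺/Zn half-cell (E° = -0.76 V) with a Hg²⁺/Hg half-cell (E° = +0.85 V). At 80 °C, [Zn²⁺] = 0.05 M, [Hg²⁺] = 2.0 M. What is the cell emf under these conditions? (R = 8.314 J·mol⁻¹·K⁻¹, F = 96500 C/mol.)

1.67 V

The Hg²⁺/Hg couple has the higher reduction potential and acts as the cathode, so E°_cell = +0.85 − (-0.76) = 1.61 V.
Balancing electrons gives n = 2; the reaction quotient is Q = [Zn²⁺]/[Hg²⁺] = 0.0250.
E = E° − (RT/nF) ln Q = 1.61 − (8.314×353)/(2×96500) × (-3.689) = 1.610 + 0.056 = 1.666 V.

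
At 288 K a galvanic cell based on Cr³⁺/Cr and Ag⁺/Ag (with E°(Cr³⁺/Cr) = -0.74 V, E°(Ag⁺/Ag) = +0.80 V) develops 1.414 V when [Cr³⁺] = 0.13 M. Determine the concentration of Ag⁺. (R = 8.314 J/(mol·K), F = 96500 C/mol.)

0.0032 M

From the Nernst equation, ln Q = nF(E° − E)/RT = 3×96500×(1.54 − 1.414)/(8.314×288) = 15.234, so Q = 4.13 × 10^6.
With Q = [Cr³⁺]/[Ag⁺]^3 and the known concentrations, [Ag⁺]^3 in the denominator gives [Ag⁺] = 0.0032 M.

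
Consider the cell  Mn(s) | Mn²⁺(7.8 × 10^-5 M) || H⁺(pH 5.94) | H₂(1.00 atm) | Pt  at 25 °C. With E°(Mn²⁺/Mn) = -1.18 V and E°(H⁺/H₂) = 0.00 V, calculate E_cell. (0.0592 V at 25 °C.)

The hydrogen couple is the cathode, so E°_cell = 1.18 V; n = 2.
[H⁺] = 10^(−5.94) = 1.1 × 10^-6 M, and Q = [Mn²⁺]·P(H₂) / [H⁺]^2 = 5.92 × 10^7.
E = E° − (0.0592/2) log Q = 1.18 − (0.0592/2)(7.772) = 0.950 V.

0.95 V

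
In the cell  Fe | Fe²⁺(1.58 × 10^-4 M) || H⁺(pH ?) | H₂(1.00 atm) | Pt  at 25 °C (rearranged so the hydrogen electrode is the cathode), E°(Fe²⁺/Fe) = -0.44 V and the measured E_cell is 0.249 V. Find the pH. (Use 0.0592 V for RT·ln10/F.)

pH = 5.13

E°_cell = 0.44 V and n = 2.
log Q = n(E° − E)/0.0592 = 2×(0.44 − 0.249)/0.0592 = 6.453.
With Q = [Fe²⁺]·P(H₂) / [H⁺]^2, solving for [H⁺] gives log[H⁺] = -5.127, so pH = 5.13.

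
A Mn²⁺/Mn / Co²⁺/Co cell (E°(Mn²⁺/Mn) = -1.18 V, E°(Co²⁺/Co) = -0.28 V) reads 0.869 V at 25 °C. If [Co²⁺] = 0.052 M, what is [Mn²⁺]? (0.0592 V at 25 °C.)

From the Nernst equation, log Q = n(E° − E)/0.0592 = 2(0.90 − 0.869)/0.0592 = 1.047, so Q = 11.2.
With Q = [Mn²⁺]/[Co²⁺] and the known concentrations, [Mn²⁺] in the numerator gives [Mn²⁺] = 0.58 M.

0.58 M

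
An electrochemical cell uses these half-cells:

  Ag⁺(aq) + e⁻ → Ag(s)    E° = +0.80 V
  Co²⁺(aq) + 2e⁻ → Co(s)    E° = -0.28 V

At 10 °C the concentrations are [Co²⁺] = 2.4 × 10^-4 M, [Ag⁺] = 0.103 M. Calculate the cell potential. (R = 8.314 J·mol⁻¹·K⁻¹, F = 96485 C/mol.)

1.13 V

The Ag⁺/Ag couple has the higher reduction potential and acts as the cathode, so E°_cell = +0.80 − (-0.28) = 1.08 V.
Balancing electrons gives n = 2; the reaction quotient is Q = [Co²⁺]/[Ag⁺]^2 = 0.0226.
E = E° − (RT/nF) ln Q = 1.08 − (8.314×283)/(2×96485) × (-3.789) = 1.080 + 0.046 = 1.126 V.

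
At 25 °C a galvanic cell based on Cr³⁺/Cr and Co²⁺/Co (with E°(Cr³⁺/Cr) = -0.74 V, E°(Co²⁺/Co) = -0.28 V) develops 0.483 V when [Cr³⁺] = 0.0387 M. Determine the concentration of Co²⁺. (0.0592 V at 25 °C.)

From the Nernst equation, log Q = n(E° − E)/0.0592 = 6(0.46 − 0.483)/0.0592 = -2.331, so Q = 0.00467.
With Q = [Cr³⁺]^2/[Co²⁺]^3 and the known concentrations, [Co²⁺]^3 in the denominator gives [Co²⁺] = 0.68 M.

0.68 M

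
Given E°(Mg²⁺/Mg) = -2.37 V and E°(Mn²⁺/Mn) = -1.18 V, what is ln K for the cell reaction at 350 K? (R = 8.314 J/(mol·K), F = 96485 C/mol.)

ln K = 78.9

E°_cell = -1.18 − (-2.37) = 1.19 V, with n = 2 electrons transferred.
At equilibrium E = 0, so the Nernst equation gives ln K = nFE°/RT = (2)(96485)(1.19)/((8.314)(350)) = 78.91.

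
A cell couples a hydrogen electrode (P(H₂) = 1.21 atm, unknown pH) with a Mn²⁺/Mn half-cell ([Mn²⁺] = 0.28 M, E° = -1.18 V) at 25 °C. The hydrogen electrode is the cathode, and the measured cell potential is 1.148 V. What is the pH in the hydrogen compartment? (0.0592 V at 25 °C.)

pH = 0.78

E°_cell = 1.18 V and n = 2.
log Q = n(E° − E)/0.0592 = 2×(1.18 − 1.148)/0.0592 = 1.081.
With Q = [Mn²⁺]·P(H₂) / [H⁺]^2, solving for [H⁺] gives log[H⁺] = -0.776, so pH = 0.78.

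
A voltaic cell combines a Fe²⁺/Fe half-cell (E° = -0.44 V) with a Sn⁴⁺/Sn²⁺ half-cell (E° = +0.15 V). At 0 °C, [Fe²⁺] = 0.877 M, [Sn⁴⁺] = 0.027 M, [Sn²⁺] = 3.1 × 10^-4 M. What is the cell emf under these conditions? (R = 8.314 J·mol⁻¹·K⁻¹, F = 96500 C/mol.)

The Sn⁴⁺/Sn²⁺ couple has the higher reduction potential and acts as the cathode, so E°_cell = +0.15 − (-0.44) = 0.59 V.
Balancing electrons gives n = 2; the reaction quotient is Q = [Fe²⁺]·[Sn²⁺]/[Sn⁴⁺] = 0.0101.
E = E° − (RT/nF) ln Q = 0.59 − (8.314×273)/(2×96500) × (-4.598) = 0.590 + 0.054 = 0.644 V.

0.644 V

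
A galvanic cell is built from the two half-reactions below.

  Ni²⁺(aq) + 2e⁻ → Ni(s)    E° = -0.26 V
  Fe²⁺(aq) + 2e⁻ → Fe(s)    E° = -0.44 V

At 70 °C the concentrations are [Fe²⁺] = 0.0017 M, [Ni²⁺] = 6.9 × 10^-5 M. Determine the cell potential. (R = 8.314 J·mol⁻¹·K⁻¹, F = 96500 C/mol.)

0.133 V

The Ni²⁺/Ni couple has the higher reduction potential and acts as the cathode, so E°_cell = -0.26 − (-0.44) = 0.18 V.
Balancing electrons gives n = 2; the reaction quotient is Q = [Fe²⁺]/[Ni²⁺] = 24.6.
E = E° − (RT/nF) ln Q = 0.18 − (8.314×343)/(2×96500) × (3.204) = 0.180 − 0.047 = 0.133 V.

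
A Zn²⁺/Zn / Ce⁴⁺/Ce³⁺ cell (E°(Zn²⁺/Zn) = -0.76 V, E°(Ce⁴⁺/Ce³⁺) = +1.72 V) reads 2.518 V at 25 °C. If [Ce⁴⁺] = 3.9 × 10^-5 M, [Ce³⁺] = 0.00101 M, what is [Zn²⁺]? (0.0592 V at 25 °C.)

7.8 × 10^-5 M

From the Nernst equation, log Q = n(E° − E)/0.0592 = 2(2.48 − 2.518)/0.0592 = -1.284, so Q = 0.0520.
With Q = [Zn²⁺]·[Ce³⁺]^2/[Ce⁴⁺]^2 and the known concentrations, [Zn²⁺] in the numerator gives [Zn²⁺] = 7.8 × 10^-5 M.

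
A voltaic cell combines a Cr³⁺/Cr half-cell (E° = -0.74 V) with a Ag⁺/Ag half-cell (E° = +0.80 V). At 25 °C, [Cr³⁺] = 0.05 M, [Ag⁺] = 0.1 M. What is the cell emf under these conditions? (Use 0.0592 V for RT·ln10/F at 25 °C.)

The Ag⁺/Ag couple has the higher reduction potential and acts as the cathode, so E°_cell = +0.80 − (-0.74) = 1.54 V.
Balancing electrons gives n = 3; the reaction quotient is Q = [Cr³⁺]/[Ag⁺]^3 = 50.0.
At 25 °C, E = E° − (0.0592/n) log Q = 1.54 − (0.0592/3)(1.699) = 1.540 − 0.034 = 1.506 V.

1.51 V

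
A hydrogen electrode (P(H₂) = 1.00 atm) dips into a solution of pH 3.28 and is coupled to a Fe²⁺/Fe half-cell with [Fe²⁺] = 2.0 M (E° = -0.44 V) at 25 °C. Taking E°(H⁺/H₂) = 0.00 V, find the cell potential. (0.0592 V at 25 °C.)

0.24 V

The hydrogen couple is the cathode, so E°_cell = 0.44 V; n = 2.
[H⁺] = 10^(−3.28) = 5.2 × 10^-4 M, and Q = [Fe²⁺]·P(H₂) / [H⁺]^2 = 7.26 × 10^6.
E = E° − (0.0592/2) log Q = 0.44 − (0.0592/2)(6.861) = 0.237 V.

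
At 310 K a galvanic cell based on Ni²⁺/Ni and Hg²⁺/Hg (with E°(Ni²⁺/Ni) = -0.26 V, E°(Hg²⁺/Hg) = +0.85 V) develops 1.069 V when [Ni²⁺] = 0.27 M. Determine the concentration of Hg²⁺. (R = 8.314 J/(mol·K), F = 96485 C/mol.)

0.013 M

From the Nernst equation, ln Q = nF(E° − E)/RT = 2×96485×(1.11 − 1.069)/(8.314×310) = 3.070, so Q = 21.5.
With Q = [Ni²⁺]/[Hg²⁺] and the known concentrations, [Hg²⁺] in the denominator gives [Hg²⁺] = 0.013 M.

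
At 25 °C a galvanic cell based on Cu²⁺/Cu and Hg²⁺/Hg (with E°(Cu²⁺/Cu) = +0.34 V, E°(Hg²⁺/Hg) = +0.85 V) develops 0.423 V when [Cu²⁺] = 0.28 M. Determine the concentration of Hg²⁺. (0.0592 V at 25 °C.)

From the Nernst equation, log Q = n(E° − E)/0.0592 = 2(0.51 − 0.423)/0.0592 = 2.939, so Q = 869.
With Q = [Cu²⁺]/[Hg²⁺] and the known concentrations, [Hg²⁺] in the denominator gives [Hg²⁺] = 3.2 × 10^-4 M.

3.2 × 10^-4 M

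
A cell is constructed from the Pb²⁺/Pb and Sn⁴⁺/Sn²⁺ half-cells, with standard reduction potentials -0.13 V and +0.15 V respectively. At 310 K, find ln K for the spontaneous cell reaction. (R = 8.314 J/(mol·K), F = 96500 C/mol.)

ln K = 21.0

E°_cell = +0.15 − (-0.13) = 0.28 V, with n = 2 electrons transferred.
At equilibrium E = 0, so the Nernst equation gives ln K = nFE°/RT = (2)(96500)(0.28)/((8.314)(310)) = 20.97.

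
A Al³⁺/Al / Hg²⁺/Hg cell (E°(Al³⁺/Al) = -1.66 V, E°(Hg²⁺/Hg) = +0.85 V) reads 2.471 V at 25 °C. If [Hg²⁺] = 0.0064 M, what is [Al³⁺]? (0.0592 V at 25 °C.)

0.048 M

From the Nernst equation, log Q = n(E° − E)/0.0592 = 6(2.51 − 2.471)/0.0592 = 3.953, so Q = 8970.
With Q = [Al³⁺]^2/[Hg²⁺]^3 and the known concentrations, [Al³⁺]^2 in the numerator gives [Al³⁺] = 0.048 M.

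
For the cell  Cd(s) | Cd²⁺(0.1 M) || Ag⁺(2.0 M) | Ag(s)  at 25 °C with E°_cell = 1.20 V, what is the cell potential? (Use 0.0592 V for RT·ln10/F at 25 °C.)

Balancing electrons gives n = 2; the reaction quotient is Q = [Cd²⁺]/[Ag⁺]^2 = 0.0250.
At 25 °C, E = E° − (0.0592/n) log Q = 1.20 − (0.0592/2)(-1.602) = 1.200 + 0.047 = 1.247 V.

1.25 V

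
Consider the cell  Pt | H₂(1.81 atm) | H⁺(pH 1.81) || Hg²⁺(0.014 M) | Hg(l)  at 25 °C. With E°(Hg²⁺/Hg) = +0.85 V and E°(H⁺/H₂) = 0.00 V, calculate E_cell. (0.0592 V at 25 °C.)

The Hg²⁺/Hg couple is the cathode, so E°_cell = 0.85 V; n = 2.
[H⁺] = 10^(−1.81) = 0.015 M, and Q = [H⁺]^2 / ([Hg²⁺]·P(H₂)) = 0.00947.
E = E° − (0.0592/2) log Q = 0.85 − (0.0592/2)(-2.024) = 0.910 V.

0.91 V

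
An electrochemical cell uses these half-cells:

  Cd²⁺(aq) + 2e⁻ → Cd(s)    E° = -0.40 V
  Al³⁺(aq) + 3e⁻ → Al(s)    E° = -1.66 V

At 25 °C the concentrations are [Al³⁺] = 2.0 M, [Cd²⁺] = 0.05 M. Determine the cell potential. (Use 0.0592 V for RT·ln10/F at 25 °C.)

1.22 V

The Cd²⁺/Cd couple has the higher reduction potential and acts as the cathode, so E°_cell = -0.40 − (-1.66) = 1.26 V.
Balancing electrons gives n = 6; the reaction quotient is Q = [Al³⁺]^2/[Cd²⁺]^3 = 3.2 × 10^4.
At 25 °C, E = E° − (0.0592/n) log Q = 1.26 − (0.0592/6)(4.505) = 1.260 − 0.044 = 1.216 V.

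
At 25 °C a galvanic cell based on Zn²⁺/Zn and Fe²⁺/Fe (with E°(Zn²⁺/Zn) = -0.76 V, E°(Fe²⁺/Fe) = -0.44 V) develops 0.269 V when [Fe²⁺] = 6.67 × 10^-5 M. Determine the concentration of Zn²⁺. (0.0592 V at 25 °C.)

From the Nernst equation, log Q = n(E° − E)/0.0592 = 2(0.32 − 0.269)/0.0592 = 1.723, so Q = 52.8.
With Q = [Zn²⁺]/[Fe²⁺] and the known concentrations, [Zn²⁺] in the numerator gives [Zn²⁺] = 0.0035 M.

0.0035 M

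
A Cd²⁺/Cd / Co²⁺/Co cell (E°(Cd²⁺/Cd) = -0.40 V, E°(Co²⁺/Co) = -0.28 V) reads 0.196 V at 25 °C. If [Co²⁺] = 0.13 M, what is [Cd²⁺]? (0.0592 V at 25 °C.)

From the Nernst equation, log Q = n(E° − E)/0.0592 = 2(0.12 − 0.196)/0.0592 = -2.568, so Q = 0.00271.
With Q = [Cd²⁺]/[Co²⁺] and the known concentrations, [Cd²⁺] in the numerator gives [Cd²⁺] = 3.5 × 10^-4 M.

3.5 × 10^-4 M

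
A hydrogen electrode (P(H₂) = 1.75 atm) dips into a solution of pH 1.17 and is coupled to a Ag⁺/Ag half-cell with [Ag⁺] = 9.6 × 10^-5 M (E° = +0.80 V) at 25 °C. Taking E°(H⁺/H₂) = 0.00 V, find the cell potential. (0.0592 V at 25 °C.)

The Ag⁺/Ag couple is the cathode, so E°_cell = 0.80 V; n = 2.
[H⁺] = 10^(−1.17) = 0.068 M, and Q = [H⁺]^2 / ([Ag⁺]^2·P(H₂)) = 2.83 × 10^5.
E = E° − (0.0592/2) log Q = 0.80 − (0.0592/2)(5.452) = 0.639 V.

0.64 V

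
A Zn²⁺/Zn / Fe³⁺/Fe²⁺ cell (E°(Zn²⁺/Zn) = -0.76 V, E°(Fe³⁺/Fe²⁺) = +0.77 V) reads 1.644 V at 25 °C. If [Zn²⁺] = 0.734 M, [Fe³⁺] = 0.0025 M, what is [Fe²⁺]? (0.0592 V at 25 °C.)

From the Nernst equation, log Q = n(E° − E)/0.0592 = 2(1.53 − 1.644)/0.0592 = -3.851, so Q = 1.41 × 10^-4.
With Q = [Zn²⁺]·[Fe²⁺]^2/[Fe³⁺]^2 and the known concentrations, [Fe²⁺]^2 in the numerator gives [Fe²⁺] = 3.5 × 10^-5 M.

3.5 × 10^-5 M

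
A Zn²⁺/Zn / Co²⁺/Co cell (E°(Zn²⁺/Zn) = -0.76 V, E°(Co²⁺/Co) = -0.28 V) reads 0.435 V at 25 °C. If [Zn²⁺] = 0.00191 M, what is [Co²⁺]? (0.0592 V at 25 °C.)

From the Nernst equation, log Q = n(E° − E)/0.0592 = 2(0.48 − 0.435)/0.0592 = 1.520, so Q = 33.1.
With Q = [Zn²⁺]/[Co²⁺] and the known concentrations, [Co²⁺] in the denominator gives [Co²⁺] = 5.8 × 10^-5 M.

5.8 × 10^-5 M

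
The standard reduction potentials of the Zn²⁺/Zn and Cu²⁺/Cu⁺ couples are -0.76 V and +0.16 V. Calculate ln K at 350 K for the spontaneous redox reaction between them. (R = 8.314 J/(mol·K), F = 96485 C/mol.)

E°_cell = +0.16 − (-0.76) = 0.92 V, with n = 2 electrons transferred.
At equilibrium E = 0, so the Nernst equation gives ln K = nFE°/RT = (2)(96485)(0.92)/((8.314)(350)) = 61.01.

ln K = 61.0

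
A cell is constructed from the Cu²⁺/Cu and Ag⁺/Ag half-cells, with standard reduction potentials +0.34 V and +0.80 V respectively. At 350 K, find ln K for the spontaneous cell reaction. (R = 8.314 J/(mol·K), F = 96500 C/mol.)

ln K = 30.5

E°_cell = +0.80 − (+0.34) = 0.46 V, with n = 2 electrons transferred.
At equilibrium E = 0, so the Nernst equation gives ln K = nFE°/RT = (2)(96500)(0.46)/((8.314)(350)) = 30.51.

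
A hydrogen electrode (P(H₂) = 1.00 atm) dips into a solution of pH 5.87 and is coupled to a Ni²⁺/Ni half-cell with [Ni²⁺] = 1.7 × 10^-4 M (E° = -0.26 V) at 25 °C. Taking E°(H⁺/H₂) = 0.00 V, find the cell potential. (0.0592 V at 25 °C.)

The hydrogen couple is the cathode, so E°_cell = 0.26 V; n = 2.
[H⁺] = 10^(−5.87) = 1.3 × 10^-6 M, and Q = [Ni²⁺]·P(H₂) / [H⁺]^2 = 9.34 × 10^7.
E = E° − (0.0592/2) log Q = 0.26 − (0.0592/2)(7.970) = 0.024 V.

0.024 V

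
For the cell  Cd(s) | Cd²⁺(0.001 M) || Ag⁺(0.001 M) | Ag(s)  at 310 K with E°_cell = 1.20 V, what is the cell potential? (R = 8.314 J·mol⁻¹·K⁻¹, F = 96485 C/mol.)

Balancing electrons gives n = 2; the reaction quotient is Q = [Cd²⁺]/[Ag⁺]^2 = 1000.
E = E° − (RT/nF) ln Q = 1.20 − (8.314×310)/(2×96485) × (6.908) = 1.200 − 0.092 = 1.108 V.

1.11 V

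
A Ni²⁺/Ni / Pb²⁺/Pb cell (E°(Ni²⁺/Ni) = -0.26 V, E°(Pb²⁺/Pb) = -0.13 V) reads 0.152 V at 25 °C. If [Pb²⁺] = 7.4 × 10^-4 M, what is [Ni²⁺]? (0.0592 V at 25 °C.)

1.3 × 10^-4 M

From the Nernst equation, log Q = n(E° − E)/0.0592 = 2(0.13 − 0.152)/0.0592 = -0.743, so Q = 0.181.
With Q = [Ni²⁺]/[Pb²⁺] and the known concentrations, [Ni²⁺] in the numerator gives [Ni²⁺] = 1.3 × 10^-4 M.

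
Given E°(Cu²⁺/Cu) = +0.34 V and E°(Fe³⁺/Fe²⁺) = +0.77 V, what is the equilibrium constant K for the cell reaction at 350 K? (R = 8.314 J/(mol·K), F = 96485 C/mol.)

E°_cell = +0.77 − (+0.34) = 0.43 V, with n = 2 electrons transferred.
At equilibrium E = 0, so the Nernst equation gives ln K = nFE°/RT = (2)(96485)(0.43)/((8.314)(350)) = 28.52.
K = e^28.52 = 2.4 × 10^12.

2.4 × 10^12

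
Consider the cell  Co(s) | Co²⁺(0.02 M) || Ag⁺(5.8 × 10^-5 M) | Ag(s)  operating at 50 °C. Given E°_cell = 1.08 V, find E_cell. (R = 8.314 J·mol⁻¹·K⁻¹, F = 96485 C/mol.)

0.863 V

Balancing electrons gives n = 2; the reaction quotient is Q = [Co²⁺]/[Ag⁺]^2 = 5.95 × 10^6.
E = E° − (RT/nF) ln Q = 1.08 − (8.314×323)/(2×96485) × (15.598) = 1.080 − 0.217 = 0.863 V.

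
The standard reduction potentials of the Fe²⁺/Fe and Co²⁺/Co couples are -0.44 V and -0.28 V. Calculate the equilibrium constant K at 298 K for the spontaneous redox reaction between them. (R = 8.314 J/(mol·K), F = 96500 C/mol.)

2.6 × 10^5

E°_cell = -0.28 − (-0.44) = 0.16 V, with n = 2 electrons transferred.
At equilibrium E = 0, so the Nernst equation gives ln K = nFE°/RT = (2)(96500)(0.16)/((8.314)(298)) = 12.46.
K = e^12.46 = 2.6 × 10^5.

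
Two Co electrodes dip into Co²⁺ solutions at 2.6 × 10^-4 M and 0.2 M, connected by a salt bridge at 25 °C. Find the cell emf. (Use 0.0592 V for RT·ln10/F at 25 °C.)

Both half-cells are Co²⁺/Co, so E°_cell = 0. The concentrated side is the cathode; the cell reaction moves Co²⁺ from high to low concentration with n = 2.
Q = [Co²⁺]_dilute/[Co²⁺]_conc = 2.6 × 10^-4/0.2 = 0.00130.
E = 0 − (0.0592/2) log Q = −(0.0592/2)(-2.886) = 0.0854 V.

0.085 V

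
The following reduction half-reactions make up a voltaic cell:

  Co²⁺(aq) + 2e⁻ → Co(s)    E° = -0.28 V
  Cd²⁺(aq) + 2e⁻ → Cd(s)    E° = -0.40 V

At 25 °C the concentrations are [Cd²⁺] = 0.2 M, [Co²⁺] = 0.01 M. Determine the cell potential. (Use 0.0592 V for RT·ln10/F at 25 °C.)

0.081 V

The Co²⁺/Co couple has the higher reduction potential and acts as the cathode, so E°_cell = -0.28 − (-0.40) = 0.12 V.
Balancing electrons gives n = 2; the reaction quotient is Q = [Cd²⁺]/[Co²⁺] = 20.0.
At 25 °C, E = E° − (0.0592/n) log Q = 0.12 − (0.0592/2)(1.301) = 0.120 − 0.039 = 0.081 V.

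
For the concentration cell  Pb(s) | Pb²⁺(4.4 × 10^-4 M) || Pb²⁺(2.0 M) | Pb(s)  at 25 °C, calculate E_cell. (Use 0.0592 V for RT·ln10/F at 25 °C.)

Both half-cells are Pb²⁺/Pb, so E°_cell = 0. The concentrated side is the cathode; the cell reaction moves Pb²⁺ from high to low concentration with n = 2.
Q = [Pb²⁺]_dilute/[Pb²⁺]_conc = 4.4 × 10^-4/2.0 = 2.2 × 10^-4.
E = 0 − (0.0592/2) log Q = −(0.0592/2)(-3.658) = 0.1083 V.

0.11 V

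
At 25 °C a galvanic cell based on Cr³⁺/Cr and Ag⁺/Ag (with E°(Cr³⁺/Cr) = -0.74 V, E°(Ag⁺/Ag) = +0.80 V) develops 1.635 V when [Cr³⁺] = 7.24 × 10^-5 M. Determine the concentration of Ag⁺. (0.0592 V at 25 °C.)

From the Nernst equation, log Q = n(E° − E)/0.0592 = 3(1.54 − 1.635)/0.0592 = -4.814, so Q = 1.53 × 10^-5.
With Q = [Cr³⁺]/[Ag⁺]^3 and the known concentrations, [Ag⁺]^3 in the denominator gives [Ag⁺] = 1.7 M.

1.7 M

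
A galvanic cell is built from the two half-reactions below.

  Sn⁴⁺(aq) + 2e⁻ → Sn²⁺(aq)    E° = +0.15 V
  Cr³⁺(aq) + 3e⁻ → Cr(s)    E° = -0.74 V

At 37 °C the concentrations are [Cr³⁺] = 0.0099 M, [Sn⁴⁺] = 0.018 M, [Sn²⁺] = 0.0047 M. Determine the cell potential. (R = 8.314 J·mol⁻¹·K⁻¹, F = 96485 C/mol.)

0.949 V

The Sn⁴⁺/Sn²⁺ couple has the higher reduction potential and acts as the cathode, so E°_cell = +0.15 − (-0.74) = 0.89 V.
Balancing electrons gives n = 6; the reaction quotient is Q = [Cr³⁺]^2·[Sn²⁺]^3/[Sn⁴⁺]^3 = 1.74 × 10^-6.
E = E° − (RT/nF) ln Q = 0.89 − (8.314×310)/(6×96485) × (-13.259) = 0.890 + 0.059 = 0.949 V.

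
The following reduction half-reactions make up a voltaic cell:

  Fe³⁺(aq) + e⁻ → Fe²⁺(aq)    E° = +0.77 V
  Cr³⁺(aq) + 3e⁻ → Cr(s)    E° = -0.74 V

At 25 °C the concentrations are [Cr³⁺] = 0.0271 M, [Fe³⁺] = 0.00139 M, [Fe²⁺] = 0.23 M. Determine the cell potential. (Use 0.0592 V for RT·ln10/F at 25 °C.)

The Fe³⁺/Fe²⁺ couple has the higher reduction potential and acts as the cathode, so E°_cell = +0.77 − (-0.74) = 1.51 V.
Balancing electrons gives n = 3; the reaction quotient is Q = [Cr³⁺]·[Fe²⁺]^3/[Fe³⁺]^3 = 1.23 × 10^5.
At 25 °C, E = E° − (0.0592/n) log Q = 1.51 − (0.0592/3)(5.089) = 1.510 − 0.100 = 1.410 V.

1.41 V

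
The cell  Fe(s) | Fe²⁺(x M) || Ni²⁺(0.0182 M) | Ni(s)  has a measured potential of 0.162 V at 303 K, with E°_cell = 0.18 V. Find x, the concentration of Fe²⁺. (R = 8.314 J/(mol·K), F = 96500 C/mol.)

From the Nernst equation, ln Q = nF(E° − E)/RT = 2×96500×(0.18 − 0.162)/(8.314×303) = 1.379, so Q = 3.97.
With Q = [Fe²⁺]/[Ni²⁺] and the known concentrations, [Fe²⁺] in the numerator gives [Fe²⁺] = 0.072 M.

0.072 M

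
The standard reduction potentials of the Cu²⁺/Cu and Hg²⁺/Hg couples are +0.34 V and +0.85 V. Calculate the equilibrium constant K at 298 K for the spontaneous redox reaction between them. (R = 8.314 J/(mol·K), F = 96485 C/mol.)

E°_cell = +0.85 − (+0.34) = 0.51 V, with n = 2 electrons transferred.
At equilibrium E = 0, so the Nernst equation gives ln K = nFE°/RT = (2)(96485)(0.51)/((8.314)(298)) = 39.72.
K = e^39.72 = 1.8 × 10^17.

1.8 × 10^17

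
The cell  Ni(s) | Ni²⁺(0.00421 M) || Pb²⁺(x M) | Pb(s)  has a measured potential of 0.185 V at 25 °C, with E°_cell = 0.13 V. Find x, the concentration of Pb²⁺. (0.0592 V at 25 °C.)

0.3 M

From the Nernst equation, log Q = n(E° − E)/0.0592 = 2(0.13 − 0.185)/0.0592 = -1.858, so Q = 0.0139.
With Q = [Ni²⁺]/[Pb²⁺] and the known concentrations, [Pb²⁺] in the denominator gives [Pb²⁺] = 0.3 M.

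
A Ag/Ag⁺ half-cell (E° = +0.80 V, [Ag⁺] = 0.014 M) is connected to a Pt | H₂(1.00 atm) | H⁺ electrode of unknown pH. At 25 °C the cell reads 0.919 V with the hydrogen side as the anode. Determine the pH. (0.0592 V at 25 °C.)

E°_cell = 0.80 V and n = 2.
log Q = n(E° − E)/0.0592 = 2×(0.80 − 0.919)/0.0592 = -4.020.
With Q = [H⁺]^2 / ([Ag⁺]^2·P(H₂)), solving for [H⁺] gives log[H⁺] = -3.864, so pH = 3.86.

pH = 3.86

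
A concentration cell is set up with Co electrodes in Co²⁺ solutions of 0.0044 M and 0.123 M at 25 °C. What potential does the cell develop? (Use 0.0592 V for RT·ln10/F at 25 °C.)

0.043 V

Both half-cells are Co²⁺/Co, so E°_cell = 0. The concentrated side is the cathode; the cell reaction moves Co²⁺ from high to low concentration with n = 2.
Q = [Co²⁺]_dilute/[Co²⁺]_conc = 0.0044/0.123 = 0.0358.
E = 0 − (0.0592/2) log Q = −(0.0592/2)(-1.446) = 0.0428 V.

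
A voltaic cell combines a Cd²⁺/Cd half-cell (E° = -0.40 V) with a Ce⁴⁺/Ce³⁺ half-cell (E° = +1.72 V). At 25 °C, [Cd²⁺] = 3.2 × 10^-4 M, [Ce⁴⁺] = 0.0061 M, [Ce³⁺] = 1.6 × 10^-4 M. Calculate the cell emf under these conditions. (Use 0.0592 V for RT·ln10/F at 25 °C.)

2.32 V

The Ce⁴⁺/Ce³⁺ couple has the higher reduction potential and acts as the cathode, so E°_cell = +1.72 − (-0.40) = 2.12 V.
Balancing electrons gives n = 2; the reaction quotient is Q = [Cd²⁺]·[Ce³⁺]^2/[Ce⁴⁺]^2 = 2.2 × 10^-7.
At 25 °C, E = E° − (0.0592/n) log Q = 2.12 − (0.0592/2)(-6.657) = 2.120 + 0.197 = 2.317 V.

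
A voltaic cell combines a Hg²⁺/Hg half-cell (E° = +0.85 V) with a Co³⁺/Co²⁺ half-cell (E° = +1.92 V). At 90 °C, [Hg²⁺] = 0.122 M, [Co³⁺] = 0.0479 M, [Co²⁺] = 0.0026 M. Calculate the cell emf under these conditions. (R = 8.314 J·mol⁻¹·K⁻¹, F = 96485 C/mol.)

The Co³⁺/Co²⁺ couple has the higher reduction potential and acts as the cathode, so E°_cell = +1.92 − (+0.85) = 1.07 V.
Balancing electrons gives n = 2; the reaction quotient is Q = [Hg²⁺]·[Co²⁺]^2/[Co³⁺]^2 = 3.59 × 10^-4.
E = E° − (RT/nF) ln Q = 1.07 − (8.314×363)/(2×96485) × (-7.931) = 1.070 + 0.124 = 1.194 V.

1.19 V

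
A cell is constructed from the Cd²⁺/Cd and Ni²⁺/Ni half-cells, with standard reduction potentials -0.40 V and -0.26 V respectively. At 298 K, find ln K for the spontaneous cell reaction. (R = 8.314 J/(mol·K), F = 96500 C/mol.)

ln K = 10.9

E°_cell = -0.26 − (-0.40) = 0.14 V, with n = 2 electrons transferred.
At equilibrium E = 0, so the Nernst equation gives ln K = nFE°/RT = (2)(96500)(0.14)/((8.314)(298)) = 10.91.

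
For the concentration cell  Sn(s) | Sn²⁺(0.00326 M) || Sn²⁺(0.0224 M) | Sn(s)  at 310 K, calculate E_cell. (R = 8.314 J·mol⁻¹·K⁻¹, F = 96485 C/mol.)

0.026 V

Both half-cells are Sn²⁺/Sn, so E°_cell = 0. The concentrated side is the cathode; the cell reaction moves Sn²⁺ from high to low concentration with n = 2.
Q = [Sn²⁺]_dilute/[Sn²⁺]_conc = 0.00326/0.0224 = 0.146.
E = 0 − (RT/nF) ln Q = −((8.314×310)/(2×96485))(-1.927) = 0.0257 V.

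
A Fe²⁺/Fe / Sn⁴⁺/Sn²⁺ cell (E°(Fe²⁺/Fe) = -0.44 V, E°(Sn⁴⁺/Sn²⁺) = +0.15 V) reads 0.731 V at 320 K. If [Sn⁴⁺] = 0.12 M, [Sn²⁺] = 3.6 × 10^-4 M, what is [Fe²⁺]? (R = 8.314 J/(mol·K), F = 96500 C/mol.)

From the Nernst equation, ln Q = nF(E° − E)/RT = 2×96500×(0.59 − 0.731)/(8.314×320) = -10.229, so Q = 3.61 × 10^-5.
With Q = [Fe²⁺]·[Sn²⁺]/[Sn⁴⁺] and the known concentrations, [Fe²⁺] in the numerator gives [Fe²⁺] = 0.012 M.

0.012 M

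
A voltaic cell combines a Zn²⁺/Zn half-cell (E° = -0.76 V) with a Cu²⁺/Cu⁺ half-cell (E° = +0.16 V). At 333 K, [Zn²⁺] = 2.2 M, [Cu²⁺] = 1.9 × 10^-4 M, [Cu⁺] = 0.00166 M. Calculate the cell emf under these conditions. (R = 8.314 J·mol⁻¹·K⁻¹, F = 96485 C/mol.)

0.846 V

The Cu²⁺/Cu⁺ couple has the higher reduction potential and acts as the cathode, so E°_cell = +0.16 − (-0.76) = 0.92 V.
Balancing electrons gives n = 2; the reaction quotient is Q = [Zn²⁺]·[Cu⁺]^2/[Cu²⁺]^2 = 168.
E = E° − (RT/nF) ln Q = 0.92 − (8.314×333)/(2×96485) × (5.124) = 0.920 − 0.074 = 0.846 V.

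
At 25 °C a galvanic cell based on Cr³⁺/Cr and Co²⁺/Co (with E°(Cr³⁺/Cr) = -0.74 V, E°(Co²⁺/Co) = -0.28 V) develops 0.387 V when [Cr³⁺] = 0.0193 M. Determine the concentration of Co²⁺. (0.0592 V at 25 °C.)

From the Nernst equation, log Q = n(E° − E)/0.0592 = 6(0.46 − 0.387)/0.0592 = 7.399, so Q = 2.5 × 10^7.
With Q = [Cr³⁺]^2/[Co²⁺]^3 and the known concentrations, [Co²⁺]^3 in the denominator gives [Co²⁺] = 2.5 × 10^-4 M.

2.5 × 10^-4 M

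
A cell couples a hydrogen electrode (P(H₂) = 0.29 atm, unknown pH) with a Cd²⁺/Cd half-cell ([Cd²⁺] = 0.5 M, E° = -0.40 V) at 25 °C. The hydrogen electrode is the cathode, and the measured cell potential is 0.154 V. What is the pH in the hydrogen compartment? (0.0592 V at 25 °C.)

pH = 4.57

E°_cell = 0.40 V and n = 2.
log Q = n(E° − E)/0.0592 = 2×(0.40 − 0.154)/0.0592 = 8.311.
With Q = [Cd²⁺]·P(H₂) / [H⁺]^2, solving for [H⁺] gives log[H⁺] = -4.575, so pH = 4.57.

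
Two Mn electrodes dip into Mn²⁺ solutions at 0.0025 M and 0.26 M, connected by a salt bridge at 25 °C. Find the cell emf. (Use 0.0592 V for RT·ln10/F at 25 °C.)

0.060 V

Both half-cells are Mn²⁺/Mn, so E°_cell = 0. The concentrated side is the cathode; the cell reaction moves Mn²⁺ from high to low concentration with n = 2.
Q = [Mn²⁺]_dilute/[Mn²⁺]_conc = 0.0025/0.26 = 0.00962.
E = 0 − (0.0592/2) log Q = −(0.0592/2)(-2.017) = 0.0597 V.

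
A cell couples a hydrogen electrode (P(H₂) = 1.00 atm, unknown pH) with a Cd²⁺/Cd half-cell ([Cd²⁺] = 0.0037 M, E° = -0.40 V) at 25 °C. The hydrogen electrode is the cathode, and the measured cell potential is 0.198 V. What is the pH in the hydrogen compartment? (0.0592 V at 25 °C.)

E°_cell = 0.40 V and n = 2.
log Q = n(E° − E)/0.0592 = 2×(0.40 − 0.198)/0.0592 = 6.824.
With Q = [Cd²⁺]·P(H₂) / [H⁺]^2, solving for [H⁺] gives log[H⁺] = -4.628, so pH = 4.63.

pH = 4.63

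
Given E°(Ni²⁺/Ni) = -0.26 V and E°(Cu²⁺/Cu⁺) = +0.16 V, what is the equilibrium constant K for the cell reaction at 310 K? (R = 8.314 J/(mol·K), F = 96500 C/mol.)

E°_cell = +0.16 − (-0.26) = 0.42 V, with n = 2 electrons transferred.
At equilibrium E = 0, so the Nernst equation gives ln K = nFE°/RT = (2)(96500)(0.42)/((8.314)(310)) = 31.45.
K = e^31.45 = 4.6 × 10^13.

4.6 × 10^13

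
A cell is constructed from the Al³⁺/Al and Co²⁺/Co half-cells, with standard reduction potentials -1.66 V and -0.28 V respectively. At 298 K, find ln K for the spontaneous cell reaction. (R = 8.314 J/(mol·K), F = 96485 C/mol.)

E°_cell = -0.28 − (-1.66) = 1.38 V, with n = 6 electrons transferred.
At equilibrium E = 0, so the Nernst equation gives ln K = nFE°/RT = (6)(96485)(1.38)/((8.314)(298)) = 322.45.

ln K = 322.5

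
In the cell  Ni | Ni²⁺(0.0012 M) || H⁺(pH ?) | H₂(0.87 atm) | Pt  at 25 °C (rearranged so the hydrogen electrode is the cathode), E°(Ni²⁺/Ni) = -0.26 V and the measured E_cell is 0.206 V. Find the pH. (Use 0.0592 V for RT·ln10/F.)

pH = 2.40

E°_cell = 0.26 V and n = 2.
log Q = n(E° − E)/0.0592 = 2×(0.26 − 0.206)/0.0592 = 1.824.
With Q = [Ni²⁺]·P(H₂) / [H⁺]^2, solving for [H⁺] gives log[H⁺] = -2.403, so pH = 2.40.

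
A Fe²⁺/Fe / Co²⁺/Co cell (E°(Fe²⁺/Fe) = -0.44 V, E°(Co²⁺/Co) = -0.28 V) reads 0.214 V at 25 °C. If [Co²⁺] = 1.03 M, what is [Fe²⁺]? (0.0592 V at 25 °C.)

0.015 M

From the Nernst equation, log Q = n(E° − E)/0.0592 = 2(0.16 − 0.214)/0.0592 = -1.824, so Q = 0.0150.
With Q = [Fe²⁺]/[Co²⁺] and the known concentrations, [Fe²⁺] in the numerator gives [Fe²⁺] = 0.015 M.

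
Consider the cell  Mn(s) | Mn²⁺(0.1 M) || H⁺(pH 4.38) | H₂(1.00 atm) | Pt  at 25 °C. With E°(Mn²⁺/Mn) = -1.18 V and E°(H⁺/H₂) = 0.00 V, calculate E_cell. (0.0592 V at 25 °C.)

The hydrogen couple is the cathode, so E°_cell = 1.18 V; n = 2.
[H⁺] = 10^(−4.38) = 4.2 × 10^-5 M, and Q = [Mn²⁺]·P(H₂) / [H⁺]^2 = 5.75 × 10^7.
E = E° − (0.0592/2) log Q = 1.18 − (0.0592/2)(7.760) = 0.950 V.

0.95 V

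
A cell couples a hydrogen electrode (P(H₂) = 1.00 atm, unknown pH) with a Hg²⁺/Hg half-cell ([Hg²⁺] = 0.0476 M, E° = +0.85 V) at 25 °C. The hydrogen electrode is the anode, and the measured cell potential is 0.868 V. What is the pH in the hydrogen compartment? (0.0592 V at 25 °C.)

E°_cell = 0.85 V and n = 2.
log Q = n(E° − E)/0.0592 = 2×(0.85 − 0.868)/0.0592 = -0.608.
With Q = [H⁺]^2 / ([Hg²⁺]·P(H₂)), solving for [H⁺] gives log[H⁺] = -0.965, so pH = 0.97.

pH = 0.97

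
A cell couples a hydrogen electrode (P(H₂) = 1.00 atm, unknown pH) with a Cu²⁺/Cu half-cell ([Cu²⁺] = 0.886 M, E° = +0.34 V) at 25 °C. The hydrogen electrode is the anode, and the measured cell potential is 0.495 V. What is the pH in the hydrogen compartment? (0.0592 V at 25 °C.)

pH = 2.64

E°_cell = 0.34 V and n = 2.
log Q = n(E° − E)/0.0592 = 2×(0.34 − 0.495)/0.0592 = -5.236.
With Q = [H⁺]^2 / ([Cu²⁺]·P(H₂)), solving for [H⁺] gives log[H⁺] = -2.645, so pH = 2.64.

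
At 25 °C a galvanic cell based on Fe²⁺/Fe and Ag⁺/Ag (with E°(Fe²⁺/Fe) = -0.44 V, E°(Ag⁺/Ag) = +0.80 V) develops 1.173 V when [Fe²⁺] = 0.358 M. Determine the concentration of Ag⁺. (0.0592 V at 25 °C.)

From the Nernst equation, log Q = n(E° − E)/0.0592 = 2(1.24 − 1.173)/0.0592 = 2.264, so Q = 183.
With Q = [Fe²⁺]/[Ag⁺]^2 and the known concentrations, [Ag⁺]^2 in the denominator gives [Ag⁺] = 0.044 M.

0.044 M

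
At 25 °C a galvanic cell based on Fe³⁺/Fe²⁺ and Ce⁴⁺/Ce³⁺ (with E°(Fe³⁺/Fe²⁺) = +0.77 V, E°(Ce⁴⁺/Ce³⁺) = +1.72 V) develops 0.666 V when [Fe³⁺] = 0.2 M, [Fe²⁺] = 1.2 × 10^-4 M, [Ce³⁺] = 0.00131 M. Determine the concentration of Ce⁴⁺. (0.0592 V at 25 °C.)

From the Nernst equation, log Q = n(E° − E)/0.0592 = 1(0.95 − 0.666)/0.0592 = 4.797, so Q = 6.27 × 10^4.
With Q = [Fe³⁺]·[Ce³⁺]/([Fe²⁺]·[Ce⁴⁺]) and the known concentrations, [Ce⁴⁺] in the denominator gives [Ce⁴⁺] = 3.5 × 10^-5 M.

3.5 × 10^-5 M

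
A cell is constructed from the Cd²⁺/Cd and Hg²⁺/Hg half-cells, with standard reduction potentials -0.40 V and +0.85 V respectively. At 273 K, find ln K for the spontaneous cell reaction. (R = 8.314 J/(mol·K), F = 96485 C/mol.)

E°_cell = +0.85 − (-0.40) = 1.25 V, with n = 2 electrons transferred.
At equilibrium E = 0, so the Nernst equation gives ln K = nFE°/RT = (2)(96485)(1.25)/((8.314)(273)) = 106.27.

ln K = 106.3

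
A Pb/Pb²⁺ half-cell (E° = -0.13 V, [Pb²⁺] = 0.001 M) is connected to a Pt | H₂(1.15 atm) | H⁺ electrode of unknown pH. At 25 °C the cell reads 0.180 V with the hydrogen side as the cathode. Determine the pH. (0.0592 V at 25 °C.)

pH = 0.63

E°_cell = 0.13 V and n = 2.
log Q = n(E° − E)/0.0592 = 2×(0.13 − 0.180)/0.0592 = -1.689.
With Q = [Pb²⁺]·P(H₂) / [H⁺]^2, solving for [H⁺] gives log[H⁺] = -0.625, so pH = 0.63.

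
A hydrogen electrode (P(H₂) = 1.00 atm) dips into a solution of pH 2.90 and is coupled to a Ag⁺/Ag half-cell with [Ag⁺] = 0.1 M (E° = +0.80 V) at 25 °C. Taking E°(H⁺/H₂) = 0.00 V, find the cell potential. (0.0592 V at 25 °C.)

0.91 V

The Ag⁺/Ag couple is the cathode, so E°_cell = 0.80 V; n = 2.
[H⁺] = 10^(−2.90) = 0.0013 M, and Q = [H⁺]^2 / ([Ag⁺]^2·P(H₂)) = 1.58 × 10^-4.
E = E° − (0.0592/2) log Q = 0.80 − (0.0592/2)(-3.800) = 0.912 V.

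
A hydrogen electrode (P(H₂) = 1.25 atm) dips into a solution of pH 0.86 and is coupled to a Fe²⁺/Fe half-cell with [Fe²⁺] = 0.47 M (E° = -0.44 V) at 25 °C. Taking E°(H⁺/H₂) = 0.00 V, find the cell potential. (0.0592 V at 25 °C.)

The hydrogen couple is the cathode, so E°_cell = 0.44 V; n = 2.
[H⁺] = 10^(−0.86) = 0.14 M, and Q = [Fe²⁺]·P(H₂) / [H⁺]^2 = 30.8.
E = E° − (0.0592/2) log Q = 0.44 − (0.0592/2)(1.489) = 0.396 V.

0.40 V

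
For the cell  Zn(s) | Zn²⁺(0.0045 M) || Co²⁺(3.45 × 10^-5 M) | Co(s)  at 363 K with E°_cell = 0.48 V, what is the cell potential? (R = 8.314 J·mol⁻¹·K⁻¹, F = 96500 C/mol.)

Balancing electrons gives n = 2; the reaction quotient is Q = [Zn²⁺]/[Co²⁺] = 130.
E = E° − (RT/nF) ln Q = 0.48 − (8.314×363)/(2×96500) × (4.871) = 0.480 − 0.076 = 0.404 V.

0.404 V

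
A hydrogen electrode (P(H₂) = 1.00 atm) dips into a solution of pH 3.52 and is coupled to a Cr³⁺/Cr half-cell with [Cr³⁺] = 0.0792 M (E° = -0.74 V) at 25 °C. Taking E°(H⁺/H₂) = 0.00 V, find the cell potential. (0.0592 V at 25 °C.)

The hydrogen couple is the cathode, so E°_cell = 0.74 V; n = 6.
[H⁺] = 10^(−3.52) = 3 × 10^-4 M, and Q = [Cr³⁺]^2·P(H₂)^3 / [H⁺]^6 = 8.27 × 10^18.
E = E° − (0.0592/6) log Q = 0.74 − (0.0592/6)(18.917) = 0.553 V.

0.55 V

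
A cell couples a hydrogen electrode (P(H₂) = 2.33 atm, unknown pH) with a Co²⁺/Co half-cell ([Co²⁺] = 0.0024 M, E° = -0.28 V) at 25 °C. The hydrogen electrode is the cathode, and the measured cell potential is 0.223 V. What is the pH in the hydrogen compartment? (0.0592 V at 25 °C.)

pH = 2.09

E°_cell = 0.28 V and n = 2.
log Q = n(E° − E)/0.0592 = 2×(0.28 − 0.223)/0.0592 = 1.926.
With Q = [Co²⁺]·P(H₂) / [H⁺]^2, solving for [H⁺] gives log[H⁺] = -2.089, so pH = 2.09.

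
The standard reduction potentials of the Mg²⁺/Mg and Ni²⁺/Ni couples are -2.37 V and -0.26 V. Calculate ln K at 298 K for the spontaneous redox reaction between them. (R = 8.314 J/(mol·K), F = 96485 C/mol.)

E°_cell = -0.26 − (-2.37) = 2.11 V, with n = 2 electrons transferred.
At equilibrium E = 0, so the Nernst equation gives ln K = nFE°/RT = (2)(96485)(2.11)/((8.314)(298)) = 164.34.

ln K = 164.3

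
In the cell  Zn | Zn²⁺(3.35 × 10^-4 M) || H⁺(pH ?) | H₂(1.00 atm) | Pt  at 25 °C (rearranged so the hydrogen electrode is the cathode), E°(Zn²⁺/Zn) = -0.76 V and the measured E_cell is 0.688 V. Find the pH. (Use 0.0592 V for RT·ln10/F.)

E°_cell = 0.76 V and n = 2.
log Q = n(E° − E)/0.0592 = 2×(0.76 − 0.688)/0.0592 = 2.432.
With Q = [Zn²⁺]·P(H₂) / [H⁺]^2, solving for [H⁺] gives log[H⁺] = -2.954, so pH = 2.95.

pH = 2.95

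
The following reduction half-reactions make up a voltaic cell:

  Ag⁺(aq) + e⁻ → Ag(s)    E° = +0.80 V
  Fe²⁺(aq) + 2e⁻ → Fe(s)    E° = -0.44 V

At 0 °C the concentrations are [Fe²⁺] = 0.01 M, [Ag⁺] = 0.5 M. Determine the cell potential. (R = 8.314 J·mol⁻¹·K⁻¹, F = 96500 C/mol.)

1.28 V

The Ag⁺/Ag couple has the higher reduction potential and acts as the cathode, so E°_cell = +0.80 − (-0.44) = 1.24 V.
Balancing electrons gives n = 2; the reaction quotient is Q = [Fe²⁺]/[Ag⁺]^2 = 0.0400.
E = E° − (RT/nF) ln Q = 1.24 − (8.314×273)/(2×96500) × (-3.219) = 1.240 + 0.038 = 1.278 V.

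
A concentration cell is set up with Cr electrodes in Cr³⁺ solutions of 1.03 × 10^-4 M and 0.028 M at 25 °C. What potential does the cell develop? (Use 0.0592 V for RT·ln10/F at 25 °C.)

0.048 V

Both half-cells are Cr³⁺/Cr, so E°_cell = 0. The concentrated side is the cathode; the cell reaction moves Cr³⁺ from high to low concentration with n = 3.
Q = [Cr³⁺]_dilute/[Cr³⁺]_conc = 1.03 × 10^-4/0.028 = 0.00368.
E = 0 − (0.0592/3) log Q = −(0.0592/3)(-2.434) = 0.0480 V.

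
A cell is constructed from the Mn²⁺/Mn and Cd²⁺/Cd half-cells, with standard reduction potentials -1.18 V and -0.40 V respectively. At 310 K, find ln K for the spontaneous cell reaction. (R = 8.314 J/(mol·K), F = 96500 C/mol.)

ln K = 58.4

E°_cell = -0.40 − (-1.18) = 0.78 V, with n = 2 electrons transferred.
At equilibrium E = 0, so the Nernst equation gives ln K = nFE°/RT = (2)(96500)(0.78)/((8.314)(310)) = 58.41.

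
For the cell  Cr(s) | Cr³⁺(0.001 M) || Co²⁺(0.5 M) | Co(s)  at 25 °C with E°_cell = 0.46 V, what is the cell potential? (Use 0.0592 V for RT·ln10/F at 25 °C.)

Balancing electrons gives n = 6; the reaction quotient is Q = [Cr³⁺]^2/[Co²⁺]^3 = 8 × 10^-6.
At 25 °C, E = E° − (0.0592/n) log Q = 0.46 − (0.0592/6)(-5.097) = 0.460 + 0.050 = 0.510 V.

0.510 V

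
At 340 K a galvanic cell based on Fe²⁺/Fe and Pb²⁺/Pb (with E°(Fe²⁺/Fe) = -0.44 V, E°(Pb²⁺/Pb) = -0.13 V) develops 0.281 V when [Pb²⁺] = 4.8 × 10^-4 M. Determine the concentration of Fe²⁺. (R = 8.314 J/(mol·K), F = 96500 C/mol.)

From the Nernst equation, ln Q = nF(E° − E)/RT = 2×96500×(0.31 − 0.281)/(8.314×340) = 1.980, so Q = 7.24.
With Q = [Fe²⁺]/[Pb²⁺] and the known concentrations, [Fe²⁺] in the numerator gives [Fe²⁺] = 0.0035 M.

0.0035 M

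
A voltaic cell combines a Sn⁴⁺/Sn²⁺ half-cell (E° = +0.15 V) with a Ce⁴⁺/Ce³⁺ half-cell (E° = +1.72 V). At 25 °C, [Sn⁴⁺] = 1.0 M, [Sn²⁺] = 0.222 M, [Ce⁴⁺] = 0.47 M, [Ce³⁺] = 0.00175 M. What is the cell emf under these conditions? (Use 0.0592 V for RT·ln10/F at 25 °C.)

The Ce⁴⁺/Ce³⁺ couple has the higher reduction potential and acts as the cathode, so E°_cell = +1.72 − (+0.15) = 1.57 V.
Balancing electrons gives n = 2; the reaction quotient is Q = [Sn⁴⁺]·[Ce³⁺]^2/([Sn²⁺]·[Ce⁴⁺]^2) = 6.24 × 10^-5.
At 25 °C, E = E° − (0.0592/n) log Q = 1.57 − (0.0592/2)(-4.204) = 1.570 + 0.124 = 1.694 V.

1.69 V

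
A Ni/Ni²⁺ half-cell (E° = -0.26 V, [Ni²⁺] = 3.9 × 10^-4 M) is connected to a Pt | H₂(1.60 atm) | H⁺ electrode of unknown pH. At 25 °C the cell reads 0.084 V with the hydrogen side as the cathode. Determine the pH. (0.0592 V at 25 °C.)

pH = 4.58

E°_cell = 0.26 V and n = 2.
log Q = n(E° − E)/0.0592 = 2×(0.26 − 0.084)/0.0592 = 5.946.
With Q = [Ni²⁺]·P(H₂) / [H⁺]^2, solving for [H⁺] gives log[H⁺] = -4.575, so pH = 4.58.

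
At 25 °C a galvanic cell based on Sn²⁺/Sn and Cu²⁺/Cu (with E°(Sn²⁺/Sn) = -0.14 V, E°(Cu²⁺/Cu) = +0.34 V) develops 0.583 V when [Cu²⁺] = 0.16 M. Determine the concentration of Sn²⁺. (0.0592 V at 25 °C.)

From the Nernst equation, log Q = n(E° − E)/0.0592 = 2(0.48 − 0.583)/0.0592 = -3.480, so Q = 3.31 × 10^-4.
With Q = [Sn²⁺]/[Cu²⁺] and the known concentrations, [Sn²⁺] in the numerator gives [Sn²⁺] = 5.3 × 10^-5 M.

5.3 × 10^-5 M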